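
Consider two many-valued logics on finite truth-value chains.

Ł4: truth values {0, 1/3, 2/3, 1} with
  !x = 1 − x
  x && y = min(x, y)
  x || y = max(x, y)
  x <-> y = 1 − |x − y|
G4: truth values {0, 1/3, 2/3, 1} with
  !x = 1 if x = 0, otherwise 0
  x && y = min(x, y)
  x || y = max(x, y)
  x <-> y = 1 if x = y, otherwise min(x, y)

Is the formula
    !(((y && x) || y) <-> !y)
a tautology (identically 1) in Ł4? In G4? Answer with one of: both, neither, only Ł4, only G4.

only G4

In Ł4: at x = 0, y = 1/3 the value is 1/3 — not a tautology.
In G4: every assignment gives 1 — tautology.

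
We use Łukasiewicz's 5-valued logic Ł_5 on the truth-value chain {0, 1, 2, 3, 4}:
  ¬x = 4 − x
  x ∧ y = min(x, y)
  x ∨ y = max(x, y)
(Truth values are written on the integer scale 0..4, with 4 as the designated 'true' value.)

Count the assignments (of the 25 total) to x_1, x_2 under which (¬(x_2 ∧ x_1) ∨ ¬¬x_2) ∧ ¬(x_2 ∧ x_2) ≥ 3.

10

value 4: 5 assignments (counts)
value 3: 5 assignments (counts)
value 2: 5 assignments
value 1: 5 assignments
value 0: 5 assignments
So 10 of the 25 assignments meet the threshold.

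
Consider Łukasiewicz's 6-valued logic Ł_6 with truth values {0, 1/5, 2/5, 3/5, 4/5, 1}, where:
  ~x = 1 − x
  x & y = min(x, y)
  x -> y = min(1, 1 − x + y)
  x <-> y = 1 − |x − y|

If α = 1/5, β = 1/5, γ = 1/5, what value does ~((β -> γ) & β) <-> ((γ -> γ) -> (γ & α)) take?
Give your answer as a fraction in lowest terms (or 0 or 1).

β -> γ = 1/5 -> 1/5 = 1
(β -> γ) & β = 1 & 1/5 = 1/5
~((β -> γ) & β) = ~1/5 = 4/5
γ -> γ = 1/5 -> 1/5 = 1
γ & α = 1/5 & 1/5 = 1/5
(γ -> γ) -> (γ & α) = 1 -> 1/5 = 1/5
~((β -> γ) & β) <-> ((γ -> γ) -> (γ & α)) = 4/5 <-> 1/5 = 2/5

2/5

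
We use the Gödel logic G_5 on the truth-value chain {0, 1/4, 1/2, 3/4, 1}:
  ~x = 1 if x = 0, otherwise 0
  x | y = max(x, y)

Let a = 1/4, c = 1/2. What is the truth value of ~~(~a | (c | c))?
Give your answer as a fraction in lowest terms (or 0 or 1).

1

~a = ~1/4 = 0
c | c = 1/2 | 1/2 = 1/2
~a | (c | c) = 0 | 1/2 = 1/2
~(~a | (c | c)) = ~1/2 = 0
~~(~a | (c | c)) = ~0 = 1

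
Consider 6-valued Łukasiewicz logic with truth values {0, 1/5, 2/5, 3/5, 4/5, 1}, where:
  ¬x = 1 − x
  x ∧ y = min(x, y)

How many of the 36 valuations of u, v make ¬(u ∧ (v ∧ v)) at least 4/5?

20

value 1: 11 assignments (counts)
value 4/5: 9 assignments (counts)
value 3/5: 7 assignments
value 2/5: 5 assignments
value 1/5: 3 assignments
value 0: 1 assignment
So 20 of the 36 assignments meet the threshold.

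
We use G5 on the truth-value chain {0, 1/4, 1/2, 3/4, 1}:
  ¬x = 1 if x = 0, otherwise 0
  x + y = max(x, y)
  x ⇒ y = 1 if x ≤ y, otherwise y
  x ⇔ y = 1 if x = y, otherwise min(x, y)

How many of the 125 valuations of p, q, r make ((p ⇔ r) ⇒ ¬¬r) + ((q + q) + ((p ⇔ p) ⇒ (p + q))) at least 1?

value 1: 121 assignments (counts)
value 3/4: 1 assignment
value 1/2: 1 assignment
value 1/4: 1 assignment
value 0: 1 assignment
So 121 of the 125 assignments meet the threshold.

121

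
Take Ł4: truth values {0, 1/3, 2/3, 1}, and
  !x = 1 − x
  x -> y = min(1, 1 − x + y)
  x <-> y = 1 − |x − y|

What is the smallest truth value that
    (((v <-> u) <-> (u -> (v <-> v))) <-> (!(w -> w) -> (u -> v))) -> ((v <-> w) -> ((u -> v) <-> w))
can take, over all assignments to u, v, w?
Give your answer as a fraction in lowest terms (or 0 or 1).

0

Take u = 0, v = 0, w = 0:
v <-> u = 0 <-> 0 = 1
v <-> v = 0 <-> 0 = 1
u -> (v <-> v) = 0 -> 1 = 1
(v <-> u) <-> (u -> (v <-> v)) = 1 <-> 1 = 1
w -> w = 0 -> 0 = 1
!(w -> w) = !1 = 0
u -> v = 0 -> 0 = 1
!(w -> w) -> (u -> v) = 0 -> 1 = 1
((v <-> u) <-> (u -> (v <-> v))) <-> (!(w -> w) -> (u -> v)) = 1 <-> 1 = 1
v <-> w = 0 <-> 0 = 1
u -> v = 0 -> 0 = 1
(u -> v) <-> w = 1 <-> 0 = 0
(v <-> w) -> ((u -> v) <-> w) = 1 -> 0 = 0
(((v <-> u) <-> (u -> (v <-> v))) <-> (!(w -> w) -> (u -> v))) -> ((v <-> w) -> ((u -> v) <-> w)) = 1 -> 0 = 0
No assignment yields a value below 0, so this is the minimum.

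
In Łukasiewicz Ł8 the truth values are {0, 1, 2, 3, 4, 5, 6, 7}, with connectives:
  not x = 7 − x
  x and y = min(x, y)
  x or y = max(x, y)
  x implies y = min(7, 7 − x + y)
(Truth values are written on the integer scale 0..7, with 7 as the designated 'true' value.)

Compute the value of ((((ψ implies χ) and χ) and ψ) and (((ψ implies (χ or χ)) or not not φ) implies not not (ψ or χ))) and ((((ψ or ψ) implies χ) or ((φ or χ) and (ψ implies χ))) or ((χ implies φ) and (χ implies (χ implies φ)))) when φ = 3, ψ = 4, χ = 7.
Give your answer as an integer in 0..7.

4

ψ implies χ = 4 implies 7 = 7
(ψ implies χ) and χ = 7 and 7 = 7
((ψ implies χ) and χ) and ψ = 7 and 4 = 4
χ or χ = 7 or 7 = 7
ψ implies (χ or χ) = 4 implies 7 = 7
not φ = not 3 = 4
not not φ = not 4 = 3
(ψ implies (χ or χ)) or not not φ = 7 or 3 = 7
ψ or χ = 4 or 7 = 7
not (ψ or χ) = not 7 = 0
not not (ψ or χ) = not 0 = 7
((ψ implies (χ or χ)) or not not φ) implies not not (ψ or χ) = 7 implies 7 = 7
(((ψ implies χ) and χ) and ψ) and (((ψ implies (χ or χ)) or not not φ) implies not not (ψ or χ)) = 4 and 7 = 4
ψ or ψ = 4 or 4 = 4
(ψ or ψ) implies χ = 4 implies 7 = 7
φ or χ = 3 or 7 = 7
ψ implies χ = 4 implies 7 = 7
(φ or χ) and (ψ implies χ) = 7 and 7 = 7
((ψ or ψ) implies χ) or ((φ or χ) and (ψ implies χ)) = 7 or 7 = 7
χ implies φ = 7 implies 3 = 3
χ implies φ = 7 implies 3 = 3
χ implies (χ implies φ) = 7 implies 3 = 3
(χ implies φ) and (χ implies (χ implies φ)) = 3 and 3 = 3
(((ψ or ψ) implies χ) or ((φ or χ) and (ψ implies χ))) or ((χ implies φ) and (χ implies (χ implies φ))) = 7 or 3 = 7
((((ψ implies χ) and χ) and ψ) and (((ψ implies (χ or χ)) or not not φ) implies not not (ψ or χ))) and ((((ψ or ψ) implies χ) or ((φ or χ) and (ψ implies χ))) or ((χ implies φ) and (χ implies (χ implies φ)))) = 4 and 7 = 4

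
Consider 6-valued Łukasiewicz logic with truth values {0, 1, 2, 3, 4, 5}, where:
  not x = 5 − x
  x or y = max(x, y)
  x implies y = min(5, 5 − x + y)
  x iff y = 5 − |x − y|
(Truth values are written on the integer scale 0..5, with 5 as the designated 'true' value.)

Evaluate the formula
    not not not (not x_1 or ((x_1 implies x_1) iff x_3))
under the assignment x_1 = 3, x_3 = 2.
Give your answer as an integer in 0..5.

not x_1 = not 3 = 2
x_1 implies x_1 = 3 implies 3 = 5
(x_1 implies x_1) iff x_3 = 5 iff 2 = 2
not x_1 or ((x_1 implies x_1) iff x_3) = 2 or 2 = 2
not (not x_1 or ((x_1 implies x_1) iff x_3)) = not 2 = 3
not not (not x_1 or ((x_1 implies x_1) iff x_3)) = not 3 = 2
not not not (not x_1 or ((x_1 implies x_1) iff x_3)) = not 2 = 3

3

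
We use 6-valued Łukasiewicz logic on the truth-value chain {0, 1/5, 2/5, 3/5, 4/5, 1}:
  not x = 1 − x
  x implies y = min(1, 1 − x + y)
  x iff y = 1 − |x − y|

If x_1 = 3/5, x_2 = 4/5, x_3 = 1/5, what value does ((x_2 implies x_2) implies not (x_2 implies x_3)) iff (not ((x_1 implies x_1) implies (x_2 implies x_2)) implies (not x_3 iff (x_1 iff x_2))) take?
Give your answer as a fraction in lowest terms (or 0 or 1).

x_2 implies x_2 = 4/5 implies 4/5 = 1
x_2 implies x_3 = 4/5 implies 1/5 = 2/5
not (x_2 implies x_3) = not 2/5 = 3/5
(x_2 implies x_2) implies not (x_2 implies x_3) = 1 implies 3/5 = 3/5
x_1 implies x_1 = 3/5 implies 3/5 = 1
x_2 implies x_2 = 4/5 implies 4/5 = 1
(x_1 implies x_1) implies (x_2 implies x_2) = 1 implies 1 = 1
not ((x_1 implies x_1) implies (x_2 implies x_2)) = not 1 = 0
not x_3 = not 1/5 = 4/5
x_1 iff x_2 = 3/5 iff 4/5 = 4/5
not x_3 iff (x_1 iff x_2) = 4/5 iff 4/5 = 1
not ((x_1 implies x_1) implies (x_2 implies x_2)) implies (not x_3 iff (x_1 iff x_2)) = 0 implies 1 = 1
((x_2 implies x_2) implies not (x_2 implies x_3)) iff (not ((x_1 implies x_1) implies (x_2 implies x_2)) implies (not x_3 iff (x_1 iff x_2))) = 3/5 iff 1 = 3/5

3/5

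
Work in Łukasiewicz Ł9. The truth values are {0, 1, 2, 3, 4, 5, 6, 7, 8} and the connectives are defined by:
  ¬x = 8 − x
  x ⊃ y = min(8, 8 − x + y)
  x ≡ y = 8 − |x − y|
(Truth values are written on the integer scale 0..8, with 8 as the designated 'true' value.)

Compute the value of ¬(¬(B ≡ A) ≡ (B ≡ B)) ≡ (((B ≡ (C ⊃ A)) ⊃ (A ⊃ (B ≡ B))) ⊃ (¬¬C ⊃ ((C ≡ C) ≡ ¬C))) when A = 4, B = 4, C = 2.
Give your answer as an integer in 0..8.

8

B ≡ A = 4 ≡ 4 = 8
¬(B ≡ A) = ¬8 = 0
B ≡ B = 4 ≡ 4 = 8
¬(B ≡ A) ≡ (B ≡ B) = 0 ≡ 8 = 0
¬(¬(B ≡ A) ≡ (B ≡ B)) = ¬0 = 8
C ⊃ A = 2 ⊃ 4 = 8
B ≡ (C ⊃ A) = 4 ≡ 8 = 4
B ≡ B = 4 ≡ 4 = 8
A ⊃ (B ≡ B) = 4 ⊃ 8 = 8
(B ≡ (C ⊃ A)) ⊃ (A ⊃ (B ≡ B)) = 4 ⊃ 8 = 8
¬C = ¬2 = 6
¬¬C = ¬6 = 2
C ≡ C = 2 ≡ 2 = 8
¬C = ¬2 = 6
(C ≡ C) ≡ ¬C = 8 ≡ 6 = 6
¬¬C ⊃ ((C ≡ C) ≡ ¬C) = 2 ⊃ 6 = 8
((B ≡ (C ⊃ A)) ⊃ (A ⊃ (B ≡ B))) ⊃ (¬¬C ⊃ ((C ≡ C) ≡ ¬C)) = 8 ⊃ 8 = 8
¬(¬(B ≡ A) ≡ (B ≡ B)) ≡ (((B ≡ (C ⊃ A)) ⊃ (A ⊃ (B ≡ B))) ⊃ (¬¬C ⊃ ((C ≡ C) ≡ ¬C))) = 8 ≡ 8 = 8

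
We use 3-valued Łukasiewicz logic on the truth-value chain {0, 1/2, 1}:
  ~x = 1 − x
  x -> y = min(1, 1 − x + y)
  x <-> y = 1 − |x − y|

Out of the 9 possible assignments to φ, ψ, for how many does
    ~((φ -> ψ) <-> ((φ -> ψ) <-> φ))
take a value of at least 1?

3

φ = 0, ψ = 0 ↦ 1  ≥
φ = 0, ψ = 1/2 ↦ 1  ≥
φ = 0, ψ = 1 ↦ 1  ≥
φ = 1/2, ψ = 0 ↦ 1/2  <
φ = 1/2, ψ = 1/2 ↦ 1/2  <
φ = 1/2, ψ = 1 ↦ 1/2  <
φ = 1, ψ = 0 ↦ 0  <
φ = 1, ψ = 1/2 ↦ 0  <
φ = 1, ψ = 1 ↦ 0  <
So 3 of the 9 assignments meet the threshold.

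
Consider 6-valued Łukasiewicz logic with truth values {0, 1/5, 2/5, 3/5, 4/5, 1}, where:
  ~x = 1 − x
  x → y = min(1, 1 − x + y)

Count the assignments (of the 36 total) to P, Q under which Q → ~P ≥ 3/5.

30

value 1: 21 assignments (counts)
value 4/5: 5 assignments (counts)
value 3/5: 4 assignments (counts)
value 2/5: 3 assignments
value 1/5: 2 assignments
value 0: 1 assignment
So 30 of the 36 assignments meet the threshold.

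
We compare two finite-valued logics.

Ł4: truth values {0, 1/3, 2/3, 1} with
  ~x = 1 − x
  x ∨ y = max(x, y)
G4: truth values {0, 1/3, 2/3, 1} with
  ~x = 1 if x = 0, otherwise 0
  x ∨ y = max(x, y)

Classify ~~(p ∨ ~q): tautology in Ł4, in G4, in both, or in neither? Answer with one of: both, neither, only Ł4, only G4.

In Ł4: at p = 0, q = 1/3 the value is 2/3 — not a tautology.
In G4: at p = 0, q = 1/3 the value is 0 — not a tautology.

neither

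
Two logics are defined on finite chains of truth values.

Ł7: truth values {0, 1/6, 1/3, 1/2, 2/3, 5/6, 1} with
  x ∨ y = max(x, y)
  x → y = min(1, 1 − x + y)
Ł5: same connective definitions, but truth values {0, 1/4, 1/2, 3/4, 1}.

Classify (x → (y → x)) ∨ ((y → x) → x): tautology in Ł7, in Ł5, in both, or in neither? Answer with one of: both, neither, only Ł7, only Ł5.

both

In Ł7: every assignment gives 1 — tautology.
In Ł5: every assignment gives 1 — tautology.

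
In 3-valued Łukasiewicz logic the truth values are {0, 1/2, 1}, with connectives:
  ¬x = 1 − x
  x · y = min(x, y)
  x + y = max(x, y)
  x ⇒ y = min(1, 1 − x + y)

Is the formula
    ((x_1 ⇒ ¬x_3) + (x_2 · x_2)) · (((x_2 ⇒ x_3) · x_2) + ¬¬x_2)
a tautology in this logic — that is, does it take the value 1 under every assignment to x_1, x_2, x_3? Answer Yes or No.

Counterexample: take x_1 = 0, x_2 = 0, x_3 = 0.
¬x_3 = ¬0 = 1
x_1 ⇒ ¬x_3 = 0 ⇒ 1 = 1
x_2 · x_2 = 0 · 0 = 0
(x_1 ⇒ ¬x_3) + (x_2 · x_2) = 1 + 0 = 1
x_2 ⇒ x_3 = 0 ⇒ 0 = 1
(x_2 ⇒ x_3) · x_2 = 1 · 0 = 0
¬x_2 = ¬0 = 1
¬¬x_2 = ¬1 = 0
((x_2 ⇒ x_3) · x_2) + ¬¬x_2 = 0 + 0 = 0
((x_1 ⇒ ¬x_3) + (x_2 · x_2)) · (((x_2 ⇒ x_3) · x_2) + ¬¬x_2) = 1 · 0 = 0
This gives 0 ≠ 1.

No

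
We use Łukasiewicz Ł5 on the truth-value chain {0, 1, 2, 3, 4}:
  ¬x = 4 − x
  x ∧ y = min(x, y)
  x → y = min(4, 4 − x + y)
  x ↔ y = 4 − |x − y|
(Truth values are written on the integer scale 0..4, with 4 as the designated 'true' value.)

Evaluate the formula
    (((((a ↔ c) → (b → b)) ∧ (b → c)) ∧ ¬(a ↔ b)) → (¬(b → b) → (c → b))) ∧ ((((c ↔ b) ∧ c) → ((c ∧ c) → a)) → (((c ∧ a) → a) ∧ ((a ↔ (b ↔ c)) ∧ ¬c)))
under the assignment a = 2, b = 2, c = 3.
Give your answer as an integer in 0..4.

1

a ↔ c = 2 ↔ 3 = 3
b → b = 2 → 2 = 4
(a ↔ c) → (b → b) = 3 → 4 = 4
b → c = 2 → 3 = 4
((a ↔ c) → (b → b)) ∧ (b → c) = 4 ∧ 4 = 4
a ↔ b = 2 ↔ 2 = 4
¬(a ↔ b) = ¬4 = 0
(((a ↔ c) → (b → b)) ∧ (b → c)) ∧ ¬(a ↔ b) = 4 ∧ 0 = 0
b → b = 2 → 2 = 4
¬(b → b) = ¬4 = 0
c → b = 3 → 2 = 3
¬(b → b) → (c → b) = 0 → 3 = 4
((((a ↔ c) → (b → b)) ∧ (b → c)) ∧ ¬(a ↔ b)) → (¬(b → b) → (c → b)) = 0 → 4 = 4
c ↔ b = 3 ↔ 2 = 3
(c ↔ b) ∧ c = 3 ∧ 3 = 3
c ∧ c = 3 ∧ 3 = 3
(c ∧ c) → a = 3 → 2 = 3
((c ↔ b) ∧ c) → ((c ∧ c) → a) = 3 → 3 = 4
c ∧ a = 3 ∧ 2 = 2
(c ∧ a) → a = 2 → 2 = 4
b ↔ c = 2 ↔ 3 = 3
a ↔ (b ↔ c) = 2 ↔ 3 = 3
¬c = ¬3 = 1
(a ↔ (b ↔ c)) ∧ ¬c = 3 ∧ 1 = 1
((c ∧ a) → a) ∧ ((a ↔ (b ↔ c)) ∧ ¬c) = 4 ∧ 1 = 1
(((c ↔ b) ∧ c) → ((c ∧ c) → a)) → (((c ∧ a) → a) ∧ ((a ↔ (b ↔ c)) ∧ ¬c)) = 4 → 1 = 1
(((((a ↔ c) → (b → b)) ∧ (b → c)) ∧ ¬(a ↔ b)) → (¬(b → b) → (c → b))) ∧ ((((c ↔ b) ∧ c) → ((c ∧ c) → a)) → (((c ∧ a) → a) ∧ ((a ↔ (b ↔ c)) ∧ ¬c))) = 4 ∧ 1 = 1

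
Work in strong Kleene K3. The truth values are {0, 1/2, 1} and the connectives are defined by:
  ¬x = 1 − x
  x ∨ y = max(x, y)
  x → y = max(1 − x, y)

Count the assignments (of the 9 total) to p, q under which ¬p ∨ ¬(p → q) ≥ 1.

4

p = 0, q = 0 ↦ 1  ≥
p = 0, q = 1/2 ↦ 1  ≥
p = 0, q = 1 ↦ 1  ≥
p = 1/2, q = 0 ↦ 1/2  <
p = 1/2, q = 1/2 ↦ 1/2  <
p = 1/2, q = 1 ↦ 1/2  <
p = 1, q = 0 ↦ 1  ≥
p = 1, q = 1/2 ↦ 1/2  <
p = 1, q = 1 ↦ 0  <
So 4 of the 9 assignments meet the threshold.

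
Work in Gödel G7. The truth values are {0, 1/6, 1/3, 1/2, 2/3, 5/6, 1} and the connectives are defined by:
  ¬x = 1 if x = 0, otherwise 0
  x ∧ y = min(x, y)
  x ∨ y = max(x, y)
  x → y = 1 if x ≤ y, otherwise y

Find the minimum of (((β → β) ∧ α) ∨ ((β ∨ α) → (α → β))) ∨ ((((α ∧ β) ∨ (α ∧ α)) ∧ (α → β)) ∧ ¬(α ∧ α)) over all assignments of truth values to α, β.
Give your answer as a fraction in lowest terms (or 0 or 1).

Take α = 1/6, β = 0:
β → β = 0 → 0 = 1
(β → β) ∧ α = 1 ∧ 1/6 = 1/6
β ∨ α = 0 ∨ 1/6 = 1/6
α → β = 1/6 → 0 = 0
(β ∨ α) → (α → β) = 1/6 → 0 = 0
((β → β) ∧ α) ∨ ((β ∨ α) → (α → β)) = 1/6 ∨ 0 = 1/6
α ∧ β = 1/6 ∧ 0 = 0
α ∧ α = 1/6 ∧ 1/6 = 1/6
(α ∧ β) ∨ (α ∧ α) = 0 ∨ 1/6 = 1/6
α → β = 1/6 → 0 = 0
((α ∧ β) ∨ (α ∧ α)) ∧ (α → β) = 1/6 ∧ 0 = 0
α ∧ α = 1/6 ∧ 1/6 = 1/6
¬(α ∧ α) = ¬1/6 = 0
(((α ∧ β) ∨ (α ∧ α)) ∧ (α → β)) ∧ ¬(α ∧ α) = 0 ∧ 0 = 0
(((β → β) ∧ α) ∨ ((β ∨ α) → (α → β))) ∨ ((((α ∧ β) ∨ (α ∧ α)) ∧ (α → β)) ∧ ¬(α ∧ α)) = 1/6 ∨ 0 = 1/6
No assignment yields a value below 1/6, so this is the minimum.

1/6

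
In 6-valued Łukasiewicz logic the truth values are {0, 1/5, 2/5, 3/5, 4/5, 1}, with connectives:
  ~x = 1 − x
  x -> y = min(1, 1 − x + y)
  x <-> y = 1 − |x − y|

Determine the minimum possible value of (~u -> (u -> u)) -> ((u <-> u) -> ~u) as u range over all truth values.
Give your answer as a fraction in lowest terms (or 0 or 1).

Take u = 1:
~u = ~1 = 0
u -> u = 1 -> 1 = 1
~u -> (u -> u) = 0 -> 1 = 1
u <-> u = 1 <-> 1 = 1
~u = ~1 = 0
(u <-> u) -> ~u = 1 -> 0 = 0
(~u -> (u -> u)) -> ((u <-> u) -> ~u) = 1 -> 0 = 0
No assignment yields a value below 0, so this is the minimum.

0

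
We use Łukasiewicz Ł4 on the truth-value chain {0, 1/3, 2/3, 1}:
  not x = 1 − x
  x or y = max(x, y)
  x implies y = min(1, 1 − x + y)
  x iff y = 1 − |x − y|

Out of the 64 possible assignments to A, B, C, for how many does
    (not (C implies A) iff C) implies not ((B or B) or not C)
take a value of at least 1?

18

value 1: 18 assignments (counts)
value 2/3: 17 assignments
value 1/3: 10 assignments
value 0: 19 assignments
So 18 of the 64 assignments meet the threshold.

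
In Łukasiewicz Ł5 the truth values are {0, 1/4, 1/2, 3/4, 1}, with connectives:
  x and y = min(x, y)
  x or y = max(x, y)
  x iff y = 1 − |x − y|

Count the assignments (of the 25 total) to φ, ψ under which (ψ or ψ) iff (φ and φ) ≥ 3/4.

value 1: 5 assignments (counts)
value 3/4: 8 assignments (counts)
value 1/2: 6 assignments
value 1/4: 4 assignments
value 0: 2 assignments
So 13 of the 25 assignments meet the threshold.

13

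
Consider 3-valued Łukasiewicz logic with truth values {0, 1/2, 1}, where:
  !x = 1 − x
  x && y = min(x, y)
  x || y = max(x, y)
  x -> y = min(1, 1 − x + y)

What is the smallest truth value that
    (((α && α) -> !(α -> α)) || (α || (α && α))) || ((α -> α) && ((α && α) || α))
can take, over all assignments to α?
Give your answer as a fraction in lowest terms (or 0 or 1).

1/2

Take α = 1/2:
α && α = 1/2 && 1/2 = 1/2
α -> α = 1/2 -> 1/2 = 1
!(α -> α) = !1 = 0
(α && α) -> !(α -> α) = 1/2 -> 0 = 1/2
α && α = 1/2 && 1/2 = 1/2
α || (α && α) = 1/2 || 1/2 = 1/2
((α && α) -> !(α -> α)) || (α || (α && α)) = 1/2 || 1/2 = 1/2
α -> α = 1/2 -> 1/2 = 1
α && α = 1/2 && 1/2 = 1/2
(α && α) || α = 1/2 || 1/2 = 1/2
(α -> α) && ((α && α) || α) = 1 && 1/2 = 1/2
(((α && α) -> !(α -> α)) || (α || (α && α))) || ((α -> α) && ((α && α) || α)) = 1/2 || 1/2 = 1/2
No assignment yields a value below 1/2, so this is the minimum.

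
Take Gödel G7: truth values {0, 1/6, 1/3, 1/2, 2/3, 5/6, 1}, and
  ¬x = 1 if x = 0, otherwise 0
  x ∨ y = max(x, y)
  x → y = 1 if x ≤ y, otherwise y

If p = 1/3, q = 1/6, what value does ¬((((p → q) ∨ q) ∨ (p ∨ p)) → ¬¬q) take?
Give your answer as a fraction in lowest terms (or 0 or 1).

0

p → q = 1/3 → 1/6 = 1/6
(p → q) ∨ q = 1/6 ∨ 1/6 = 1/6
p ∨ p = 1/3 ∨ 1/3 = 1/3
((p → q) ∨ q) ∨ (p ∨ p) = 1/6 ∨ 1/3 = 1/3
¬q = ¬1/6 = 0
¬¬q = ¬0 = 1
(((p → q) ∨ q) ∨ (p ∨ p)) → ¬¬q = 1/3 → 1 = 1
¬((((p → q) ∨ q) ∨ (p ∨ p)) → ¬¬q) = ¬1 = 0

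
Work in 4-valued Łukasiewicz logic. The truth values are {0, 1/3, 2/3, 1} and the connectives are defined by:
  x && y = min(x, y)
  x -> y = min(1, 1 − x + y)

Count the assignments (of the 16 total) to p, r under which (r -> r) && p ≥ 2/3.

p = 0, r = 0 ↦ 0  <
p = 0, r = 1/3 ↦ 0  <
p = 0, r = 2/3 ↦ 0  <
p = 0, r = 1 ↦ 0  <
p = 1/3, r = 0 ↦ 1/3  <
p = 1/3, r = 1/3 ↦ 1/3  <
p = 1/3, r = 2/3 ↦ 1/3  <
p = 1/3, r = 1 ↦ 1/3  <
p = 2/3, r = 0 ↦ 2/3  ≥
p = 2/3, r = 1/3 ↦ 2/3  ≥
p = 2/3, r = 2/3 ↦ 2/3  ≥
p = 2/3, r = 1 ↦ 2/3  ≥
p = 1, r = 0 ↦ 1  ≥
p = 1, r = 1/3 ↦ 1  ≥
p = 1, r = 2/3 ↦ 1  ≥
p = 1, r = 1 ↦ 1  ≥
So 8 of the 16 assignments meet the threshold.

8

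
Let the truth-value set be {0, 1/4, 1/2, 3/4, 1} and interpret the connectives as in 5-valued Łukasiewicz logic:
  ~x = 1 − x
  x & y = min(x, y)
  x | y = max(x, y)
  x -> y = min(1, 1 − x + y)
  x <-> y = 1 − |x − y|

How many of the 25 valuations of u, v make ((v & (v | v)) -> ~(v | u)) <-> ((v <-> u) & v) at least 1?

3

value 1: 3 assignments (counts)
value 3/4: 5 assignments
value 1/2: 6 assignments
value 1/4: 5 assignments
value 0: 6 assignments
So 3 of the 25 assignments meet the threshold.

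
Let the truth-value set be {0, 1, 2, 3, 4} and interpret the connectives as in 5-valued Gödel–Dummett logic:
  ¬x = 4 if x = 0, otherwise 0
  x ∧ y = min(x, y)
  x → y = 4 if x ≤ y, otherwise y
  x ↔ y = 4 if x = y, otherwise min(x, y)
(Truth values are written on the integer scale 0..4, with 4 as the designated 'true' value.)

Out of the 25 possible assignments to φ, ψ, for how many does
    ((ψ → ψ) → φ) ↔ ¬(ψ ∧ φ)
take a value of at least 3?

value 4: 1 assignment (counts)
value 3: 1 assignment (counts)
value 2: 1 assignment
value 1: 1 assignment
value 0: 21 assignments
So 2 of the 25 assignments meet the threshold.

2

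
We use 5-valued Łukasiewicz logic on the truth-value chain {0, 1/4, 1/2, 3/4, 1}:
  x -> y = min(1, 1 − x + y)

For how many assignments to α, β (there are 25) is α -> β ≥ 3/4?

19

value 1: 15 assignments (counts)
value 3/4: 4 assignments (counts)
value 1/2: 3 assignments
value 1/4: 2 assignments
value 0: 1 assignment
So 19 of the 25 assignments meet the threshold.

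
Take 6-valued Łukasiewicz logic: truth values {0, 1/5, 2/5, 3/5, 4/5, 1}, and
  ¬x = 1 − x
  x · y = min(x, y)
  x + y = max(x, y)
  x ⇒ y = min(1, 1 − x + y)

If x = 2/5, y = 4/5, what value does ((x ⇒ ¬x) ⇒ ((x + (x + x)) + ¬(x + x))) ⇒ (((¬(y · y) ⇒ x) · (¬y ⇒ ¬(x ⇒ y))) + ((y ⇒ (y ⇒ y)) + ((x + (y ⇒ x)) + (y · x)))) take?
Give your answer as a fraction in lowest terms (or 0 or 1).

¬x = ¬2/5 = 3/5
x ⇒ ¬x = 2/5 ⇒ 3/5 = 1
x + x = 2/5 + 2/5 = 2/5
x + (x + x) = 2/5 + 2/5 = 2/5
x + x = 2/5 + 2/5 = 2/5
¬(x + x) = ¬2/5 = 3/5
(x + (x + x)) + ¬(x + x) = 2/5 + 3/5 = 3/5
(x ⇒ ¬x) ⇒ ((x + (x + x)) + ¬(x + x)) = 1 ⇒ 3/5 = 3/5
y · y = 4/5 · 4/5 = 4/5
¬(y · y) = ¬4/5 = 1/5
¬(y · y) ⇒ x = 1/5 ⇒ 2/5 = 1
¬y = ¬4/5 = 1/5
x ⇒ y = 2/5 ⇒ 4/5 = 1
¬(x ⇒ y) = ¬1 = 0
¬y ⇒ ¬(x ⇒ y) = 1/5 ⇒ 0 = 4/5
(¬(y · y) ⇒ x) · (¬y ⇒ ¬(x ⇒ y)) = 1 · 4/5 = 4/5
y ⇒ y = 4/5 ⇒ 4/5 = 1
y ⇒ (y ⇒ y) = 4/5 ⇒ 1 = 1
y ⇒ x = 4/5 ⇒ 2/5 = 3/5
x + (y ⇒ x) = 2/5 + 3/5 = 3/5
y · x = 4/5 · 2/5 = 2/5
(x + (y ⇒ x)) + (y · x) = 3/5 + 2/5 = 3/5
(y ⇒ (y ⇒ y)) + ((x + (y ⇒ x)) + (y · x)) = 1 + 3/5 = 1
((¬(y · y) ⇒ x) · (¬y ⇒ ¬(x ⇒ y))) + ((y ⇒ (y ⇒ y)) + ((x + (y ⇒ x)) + (y · x))) = 4/5 + 1 = 1
((x ⇒ ¬x) ⇒ ((x + (x + x)) + ¬(x + x))) ⇒ (((¬(y · y) ⇒ x) · (¬y ⇒ ¬(x ⇒ y))) + ((y ⇒ (y ⇒ y)) + ((x + (y ⇒ x)) + (y · x)))) = 3/5 ⇒ 1 = 1

1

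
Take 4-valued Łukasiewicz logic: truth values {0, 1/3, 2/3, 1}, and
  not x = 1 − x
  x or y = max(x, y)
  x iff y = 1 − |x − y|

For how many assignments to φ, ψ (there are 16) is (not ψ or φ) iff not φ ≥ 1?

2

φ = 0, ψ = 0 ↦ 1  ≥
φ = 0, ψ = 1/3 ↦ 2/3  <
φ = 0, ψ = 2/3 ↦ 1/3  <
φ = 0, ψ = 1 ↦ 0  <
φ = 1/3, ψ = 0 ↦ 2/3  <
φ = 1/3, ψ = 1/3 ↦ 1  ≥
φ = 1/3, ψ = 2/3 ↦ 2/3  <
φ = 1/3, ψ = 1 ↦ 2/3  <
φ = 2/3, ψ = 0 ↦ 1/3  <
φ = 2/3, ψ = 1/3 ↦ 2/3  <
φ = 2/3, ψ = 2/3 ↦ 2/3  <
φ = 2/3, ψ = 1 ↦ 2/3  <
φ = 1, ψ = 0 ↦ 0  <
φ = 1, ψ = 1/3 ↦ 0  <
φ = 1, ψ = 2/3 ↦ 0  <
φ = 1, ψ = 1 ↦ 0  <
So 2 of the 16 assignments meet the threshold.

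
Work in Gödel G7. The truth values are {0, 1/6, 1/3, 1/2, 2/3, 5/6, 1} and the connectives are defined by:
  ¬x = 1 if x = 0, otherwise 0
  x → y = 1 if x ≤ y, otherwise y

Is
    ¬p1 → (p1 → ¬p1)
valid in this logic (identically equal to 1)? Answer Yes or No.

Yes

p1 = 0 ↦ 1
p1 = 1/6 ↦ 1
p1 = 1/3 ↦ 1
p1 = 1/2 ↦ 1
p1 = 2/3 ↦ 1
p1 = 5/6 ↦ 1
p1 = 1 ↦ 1
Every assignment gives a value ≥ 1.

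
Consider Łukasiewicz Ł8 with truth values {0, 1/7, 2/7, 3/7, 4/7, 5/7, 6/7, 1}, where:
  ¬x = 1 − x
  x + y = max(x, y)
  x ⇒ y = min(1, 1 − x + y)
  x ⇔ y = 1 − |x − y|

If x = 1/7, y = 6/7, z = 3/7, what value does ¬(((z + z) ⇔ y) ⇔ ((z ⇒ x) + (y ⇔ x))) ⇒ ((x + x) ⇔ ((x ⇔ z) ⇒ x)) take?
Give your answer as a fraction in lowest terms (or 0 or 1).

1

z + z = 3/7 + 3/7 = 3/7
(z + z) ⇔ y = 3/7 ⇔ 6/7 = 4/7
z ⇒ x = 3/7 ⇒ 1/7 = 5/7
y ⇔ x = 6/7 ⇔ 1/7 = 2/7
(z ⇒ x) + (y ⇔ x) = 5/7 + 2/7 = 5/7
((z + z) ⇔ y) ⇔ ((z ⇒ x) + (y ⇔ x)) = 4/7 ⇔ 5/7 = 6/7
¬(((z + z) ⇔ y) ⇔ ((z ⇒ x) + (y ⇔ x))) = ¬6/7 = 1/7
x + x = 1/7 + 1/7 = 1/7
x ⇔ z = 1/7 ⇔ 3/7 = 5/7
(x ⇔ z) ⇒ x = 5/7 ⇒ 1/7 = 3/7
(x + x) ⇔ ((x ⇔ z) ⇒ x) = 1/7 ⇔ 3/7 = 5/7
¬(((z + z) ⇔ y) ⇔ ((z ⇒ x) + (y ⇔ x))) ⇒ ((x + x) ⇔ ((x ⇔ z) ⇒ x)) = 1/7 ⇒ 5/7 = 1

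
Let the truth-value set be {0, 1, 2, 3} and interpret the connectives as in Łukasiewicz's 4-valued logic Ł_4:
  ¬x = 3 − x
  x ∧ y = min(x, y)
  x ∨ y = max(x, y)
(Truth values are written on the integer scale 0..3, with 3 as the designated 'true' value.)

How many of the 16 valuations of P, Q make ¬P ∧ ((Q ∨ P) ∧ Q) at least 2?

4

P = 0, Q = 0 ↦ 0  <
P = 0, Q = 1 ↦ 1  <
P = 0, Q = 2 ↦ 2  ≥
P = 0, Q = 3 ↦ 3  ≥
P = 1, Q = 0 ↦ 0  <
P = 1, Q = 1 ↦ 1  <
P = 1, Q = 2 ↦ 2  ≥
P = 1, Q = 3 ↦ 2  ≥
P = 2, Q = 0 ↦ 0  <
P = 2, Q = 1 ↦ 1  <
P = 2, Q = 2 ↦ 1  <
P = 2, Q = 3 ↦ 1  <
P = 3, Q = 0 ↦ 0  <
P = 3, Q = 1 ↦ 0  <
P = 3, Q = 2 ↦ 0  <
P = 3, Q = 3 ↦ 0  <
So 4 of the 16 assignments meet the threshold.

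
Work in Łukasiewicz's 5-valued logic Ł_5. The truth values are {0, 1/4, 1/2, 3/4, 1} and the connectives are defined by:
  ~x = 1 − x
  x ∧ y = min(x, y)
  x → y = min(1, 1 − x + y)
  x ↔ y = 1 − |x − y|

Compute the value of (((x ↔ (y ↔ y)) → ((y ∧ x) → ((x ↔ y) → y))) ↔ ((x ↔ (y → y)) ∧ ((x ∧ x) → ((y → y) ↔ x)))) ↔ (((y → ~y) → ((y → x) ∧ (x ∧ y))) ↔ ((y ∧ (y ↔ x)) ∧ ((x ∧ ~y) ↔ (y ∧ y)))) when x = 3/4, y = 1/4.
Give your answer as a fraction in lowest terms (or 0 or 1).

y ↔ y = 1/4 ↔ 1/4 = 1
x ↔ (y ↔ y) = 3/4 ↔ 1 = 3/4
y ∧ x = 1/4 ∧ 3/4 = 1/4
x ↔ y = 3/4 ↔ 1/4 = 1/2
(x ↔ y) → y = 1/2 → 1/4 = 3/4
(y ∧ x) → ((x ↔ y) → y) = 1/4 → 3/4 = 1
(x ↔ (y ↔ y)) → ((y ∧ x) → ((x ↔ y) → y)) = 3/4 → 1 = 1
y → y = 1/4 → 1/4 = 1
x ↔ (y → y) = 3/4 ↔ 1 = 3/4
x ∧ x = 3/4 ∧ 3/4 = 3/4
y → y = 1/4 → 1/4 = 1
(y → y) ↔ x = 1 ↔ 3/4 = 3/4
(x ∧ x) → ((y → y) ↔ x) = 3/4 → 3/4 = 1
(x ↔ (y → y)) ∧ ((x ∧ x) → ((y → y) ↔ x)) = 3/4 ∧ 1 = 3/4
((x ↔ (y ↔ y)) → ((y ∧ x) → ((x ↔ y) → y))) ↔ ((x ↔ (y → y)) ∧ ((x ∧ x) → ((y → y) ↔ x))) = 1 ↔ 3/4 = 3/4
~y = ~1/4 = 3/4
y → ~y = 1/4 → 3/4 = 1
y → x = 1/4 → 3/4 = 1
x ∧ y = 3/4 ∧ 1/4 = 1/4
(y → x) ∧ (x ∧ y) = 1 ∧ 1/4 = 1/4
(y → ~y) → ((y → x) ∧ (x ∧ y)) = 1 → 1/4 = 1/4
y ↔ x = 1/4 ↔ 3/4 = 1/2
y ∧ (y ↔ x) = 1/4 ∧ 1/2 = 1/4
~y = ~1/4 = 3/4
x ∧ ~y = 3/4 ∧ 3/4 = 3/4
y ∧ y = 1/4 ∧ 1/4 = 1/4
(x ∧ ~y) ↔ (y ∧ y) = 3/4 ↔ 1/4 = 1/2
(y ∧ (y ↔ x)) ∧ ((x ∧ ~y) ↔ (y ∧ y)) = 1/4 ∧ 1/2 = 1/4
((y → ~y) → ((y → x) ∧ (x ∧ y))) ↔ ((y ∧ (y ↔ x)) ∧ ((x ∧ ~y) ↔ (y ∧ y))) = 1/4 ↔ 1/4 = 1
(((x ↔ (y ↔ y)) → ((y ∧ x) → ((x ↔ y) → y))) ↔ ((x ↔ (y → y)) ∧ ((x ∧ x) → ((y → y) ↔ x)))) ↔ (((y → ~y) → ((y → x) ∧ (x ∧ y))) ↔ ((y ∧ (y ↔ x)) ∧ ((x ∧ ~y) ↔ (y ∧ y)))) = 3/4 ↔ 1 = 3/4

3/4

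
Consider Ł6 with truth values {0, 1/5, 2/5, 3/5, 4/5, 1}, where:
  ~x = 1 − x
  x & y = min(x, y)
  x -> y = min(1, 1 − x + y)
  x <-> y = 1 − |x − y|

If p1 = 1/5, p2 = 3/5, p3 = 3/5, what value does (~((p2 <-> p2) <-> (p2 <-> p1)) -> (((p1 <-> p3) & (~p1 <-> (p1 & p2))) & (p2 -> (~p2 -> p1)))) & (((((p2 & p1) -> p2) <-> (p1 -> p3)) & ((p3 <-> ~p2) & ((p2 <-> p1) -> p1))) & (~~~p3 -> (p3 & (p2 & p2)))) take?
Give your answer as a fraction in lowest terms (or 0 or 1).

3/5

p2 <-> p2 = 3/5 <-> 3/5 = 1
p2 <-> p1 = 3/5 <-> 1/5 = 3/5
(p2 <-> p2) <-> (p2 <-> p1) = 1 <-> 3/5 = 3/5
~((p2 <-> p2) <-> (p2 <-> p1)) = ~3/5 = 2/5
p1 <-> p3 = 1/5 <-> 3/5 = 3/5
~p1 = ~1/5 = 4/5
p1 & p2 = 1/5 & 3/5 = 1/5
~p1 <-> (p1 & p2) = 4/5 <-> 1/5 = 2/5
(p1 <-> p3) & (~p1 <-> (p1 & p2)) = 3/5 & 2/5 = 2/5
~p2 = ~3/5 = 2/5
~p2 -> p1 = 2/5 -> 1/5 = 4/5
p2 -> (~p2 -> p1) = 3/5 -> 4/5 = 1
((p1 <-> p3) & (~p1 <-> (p1 & p2))) & (p2 -> (~p2 -> p1)) = 2/5 & 1 = 2/5
~((p2 <-> p2) <-> (p2 <-> p1)) -> (((p1 <-> p3) & (~p1 <-> (p1 & p2))) & (p2 -> (~p2 -> p1))) = 2/5 -> 2/5 = 1
p2 & p1 = 3/5 & 1/5 = 1/5
(p2 & p1) -> p2 = 1/5 -> 3/5 = 1
p1 -> p3 = 1/5 -> 3/5 = 1
((p2 & p1) -> p2) <-> (p1 -> p3) = 1 <-> 1 = 1
~p2 = ~3/5 = 2/5
p3 <-> ~p2 = 3/5 <-> 2/5 = 4/5
p2 <-> p1 = 3/5 <-> 1/5 = 3/5
(p2 <-> p1) -> p1 = 3/5 -> 1/5 = 3/5
(p3 <-> ~p2) & ((p2 <-> p1) -> p1) = 4/5 & 3/5 = 3/5
(((p2 & p1) -> p2) <-> (p1 -> p3)) & ((p3 <-> ~p2) & ((p2 <-> p1) -> p1)) = 1 & 3/5 = 3/5
~p3 = ~3/5 = 2/5
~~p3 = ~2/5 = 3/5
~~~p3 = ~3/5 = 2/5
p2 & p2 = 3/5 & 3/5 = 3/5
p3 & (p2 & p2) = 3/5 & 3/5 = 3/5
~~~p3 -> (p3 & (p2 & p2)) = 2/5 -> 3/5 = 1
((((p2 & p1) -> p2) <-> (p1 -> p3)) & ((p3 <-> ~p2) & ((p2 <-> p1) -> p1))) & (~~~p3 -> (p3 & (p2 & p2))) = 3/5 & 1 = 3/5
(~((p2 <-> p2) <-> (p2 <-> p1)) -> (((p1 <-> p3) & (~p1 <-> (p1 & p2))) & (p2 -> (~p2 -> p1)))) & (((((p2 & p1) -> p2) <-> (p1 -> p3)) & ((p3 <-> ~p2) & ((p2 <-> p1) -> p1))) & (~~~p3 -> (p3 & (p2 & p2)))) = 1 & 3/5 = 3/5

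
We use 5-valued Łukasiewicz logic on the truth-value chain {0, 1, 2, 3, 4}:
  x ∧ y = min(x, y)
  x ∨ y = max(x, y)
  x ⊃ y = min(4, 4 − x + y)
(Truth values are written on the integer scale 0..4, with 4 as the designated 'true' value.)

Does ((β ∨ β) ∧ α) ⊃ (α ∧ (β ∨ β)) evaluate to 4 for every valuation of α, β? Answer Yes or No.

At α = 3, β = 0, for instance:
β ∨ β = 0 ∨ 0 = 0
(β ∨ β) ∧ α = 0 ∧ 3 = 0
α ∧ (β ∨ β) = 3 ∧ 0 = 0
((β ∨ β) ∧ α) ⊃ (α ∧ (β ∨ β)) = 0 ⊃ 0 = 4
and checking the remaining 24 assignments likewise gives ≥ 4 in every case.

Yes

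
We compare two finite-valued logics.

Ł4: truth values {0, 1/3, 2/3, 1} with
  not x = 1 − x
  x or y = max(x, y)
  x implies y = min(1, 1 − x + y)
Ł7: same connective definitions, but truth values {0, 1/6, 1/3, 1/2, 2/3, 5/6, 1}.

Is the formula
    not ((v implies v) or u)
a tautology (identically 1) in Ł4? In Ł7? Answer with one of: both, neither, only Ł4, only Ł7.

In Ł4: at u = 0, v = 0 the value is 0 — not a tautology.
In Ł7: at u = 0, v = 0 the value is 0 — not a tautology.

neither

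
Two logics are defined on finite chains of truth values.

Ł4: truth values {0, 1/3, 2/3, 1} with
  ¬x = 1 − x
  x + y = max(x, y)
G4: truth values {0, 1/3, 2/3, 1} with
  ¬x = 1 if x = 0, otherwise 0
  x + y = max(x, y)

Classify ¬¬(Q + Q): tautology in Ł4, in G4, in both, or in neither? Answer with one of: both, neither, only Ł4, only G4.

neither

In Ł4: at Q = 0 the value is 0 — not a tautology.
In G4: at Q = 0 the value is 0 — not a tautology.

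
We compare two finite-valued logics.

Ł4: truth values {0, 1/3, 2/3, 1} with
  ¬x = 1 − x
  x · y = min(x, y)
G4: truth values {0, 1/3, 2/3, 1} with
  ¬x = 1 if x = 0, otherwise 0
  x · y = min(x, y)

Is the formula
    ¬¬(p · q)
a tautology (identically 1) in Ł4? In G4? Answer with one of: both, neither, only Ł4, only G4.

In Ł4: at p = 0, q = 0 the value is 0 — not a tautology.
In G4: at p = 0, q = 0 the value is 0 — not a tautology.

neither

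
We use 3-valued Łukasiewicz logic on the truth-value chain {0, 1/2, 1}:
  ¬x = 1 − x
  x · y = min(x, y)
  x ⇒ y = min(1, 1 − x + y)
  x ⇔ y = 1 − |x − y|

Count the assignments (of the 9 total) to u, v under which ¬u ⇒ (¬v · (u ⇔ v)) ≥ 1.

u = 0, v = 0 ↦ 1  ≥
u = 0, v = 1/2 ↦ 1/2  <
u = 0, v = 1 ↦ 0  <
u = 1/2, v = 0 ↦ 1  ≥
u = 1/2, v = 1/2 ↦ 1  ≥
u = 1/2, v = 1 ↦ 1/2  <
u = 1, v = 0 ↦ 1  ≥
u = 1, v = 1/2 ↦ 1  ≥
u = 1, v = 1 ↦ 1  ≥
So 6 of the 9 assignments meet the threshold.

6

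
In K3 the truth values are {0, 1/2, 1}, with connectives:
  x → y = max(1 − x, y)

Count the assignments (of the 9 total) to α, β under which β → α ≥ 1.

α = 0, β = 0 ↦ 1  ≥
α = 0, β = 1/2 ↦ 1/2  <
α = 0, β = 1 ↦ 0  <
α = 1/2, β = 0 ↦ 1  ≥
α = 1/2, β = 1/2 ↦ 1/2  <
α = 1/2, β = 1 ↦ 1/2  <
α = 1, β = 0 ↦ 1  ≥
α = 1, β = 1/2 ↦ 1  ≥
α = 1, β = 1 ↦ 1  ≥
So 5 of the 9 assignments meet the threshold.

5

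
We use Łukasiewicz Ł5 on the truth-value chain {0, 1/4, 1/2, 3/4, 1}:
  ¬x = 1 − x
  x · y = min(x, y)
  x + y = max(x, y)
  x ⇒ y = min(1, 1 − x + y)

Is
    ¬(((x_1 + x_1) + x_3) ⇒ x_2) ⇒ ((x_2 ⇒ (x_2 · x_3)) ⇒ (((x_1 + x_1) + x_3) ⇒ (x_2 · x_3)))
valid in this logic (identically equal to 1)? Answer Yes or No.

Counterexample: take x_1 = 0, x_2 = 0, x_3 = 3/4.
x_1 + x_1 = 0 + 0 = 0
(x_1 + x_1) + x_3 = 0 + 3/4 = 3/4
((x_1 + x_1) + x_3) ⇒ x_2 = 3/4 ⇒ 0 = 1/4
¬(((x_1 + x_1) + x_3) ⇒ x_2) = ¬1/4 = 3/4
x_2 · x_3 = 0 · 3/4 = 0
x_2 ⇒ (x_2 · x_3) = 0 ⇒ 0 = 1
((x_1 + x_1) + x_3) ⇒ (x_2 · x_3) = 3/4 ⇒ 0 = 1/4
(x_2 ⇒ (x_2 · x_3)) ⇒ (((x_1 + x_1) + x_3) ⇒ (x_2 · x_3)) = 1 ⇒ 1/4 = 1/4
¬(((x_1 + x_1) + x_3) ⇒ x_2) ⇒ ((x_2 ⇒ (x_2 · x_3)) ⇒ (((x_1 + x_1) + x_3) ⇒ (x_2 · x_3))) = 3/4 ⇒ 1/4 = 1/2
This gives 1/2 ≠ 1.

No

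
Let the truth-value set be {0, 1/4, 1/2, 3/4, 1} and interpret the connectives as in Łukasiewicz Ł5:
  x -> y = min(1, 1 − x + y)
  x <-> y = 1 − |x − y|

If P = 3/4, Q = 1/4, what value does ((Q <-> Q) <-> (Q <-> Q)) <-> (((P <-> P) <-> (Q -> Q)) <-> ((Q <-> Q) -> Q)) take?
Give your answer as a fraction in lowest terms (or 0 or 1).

1/4

Q <-> Q = 1/4 <-> 1/4 = 1
Q <-> Q = 1/4 <-> 1/4 = 1
(Q <-> Q) <-> (Q <-> Q) = 1 <-> 1 = 1
P <-> P = 3/4 <-> 3/4 = 1
Q -> Q = 1/4 -> 1/4 = 1
(P <-> P) <-> (Q -> Q) = 1 <-> 1 = 1
Q <-> Q = 1/4 <-> 1/4 = 1
(Q <-> Q) -> Q = 1 -> 1/4 = 1/4
((P <-> P) <-> (Q -> Q)) <-> ((Q <-> Q) -> Q) = 1 <-> 1/4 = 1/4
((Q <-> Q) <-> (Q <-> Q)) <-> (((P <-> P) <-> (Q -> Q)) <-> ((Q <-> Q) -> Q)) = 1 <-> 1/4 = 1/4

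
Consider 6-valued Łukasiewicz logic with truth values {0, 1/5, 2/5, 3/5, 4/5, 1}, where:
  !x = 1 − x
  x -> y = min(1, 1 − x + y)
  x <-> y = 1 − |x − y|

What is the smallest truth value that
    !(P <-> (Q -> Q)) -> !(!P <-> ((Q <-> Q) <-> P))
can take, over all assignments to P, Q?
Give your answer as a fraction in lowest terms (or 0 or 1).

3/5

Take P = 2/5, Q = 0:
Q -> Q = 0 -> 0 = 1
P <-> (Q -> Q) = 2/5 <-> 1 = 2/5
!(P <-> (Q -> Q)) = !2/5 = 3/5
!P = !2/5 = 3/5
Q <-> Q = 0 <-> 0 = 1
(Q <-> Q) <-> P = 1 <-> 2/5 = 2/5
!P <-> ((Q <-> Q) <-> P) = 3/5 <-> 2/5 = 4/5
!(!P <-> ((Q <-> Q) <-> P)) = !4/5 = 1/5
!(P <-> (Q -> Q)) -> !(!P <-> ((Q <-> Q) <-> P)) = 3/5 -> 1/5 = 3/5
No assignment yields a value below 3/5, so this is the minimum.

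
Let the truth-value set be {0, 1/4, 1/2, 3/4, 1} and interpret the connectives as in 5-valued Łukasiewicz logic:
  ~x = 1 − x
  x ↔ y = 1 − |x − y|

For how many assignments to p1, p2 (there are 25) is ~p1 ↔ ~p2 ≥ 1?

value 1: 5 assignments (counts)
value 3/4: 8 assignments
value 1/2: 6 assignments
value 1/4: 4 assignments
value 0: 2 assignments
So 5 of the 25 assignments meet the threshold.

5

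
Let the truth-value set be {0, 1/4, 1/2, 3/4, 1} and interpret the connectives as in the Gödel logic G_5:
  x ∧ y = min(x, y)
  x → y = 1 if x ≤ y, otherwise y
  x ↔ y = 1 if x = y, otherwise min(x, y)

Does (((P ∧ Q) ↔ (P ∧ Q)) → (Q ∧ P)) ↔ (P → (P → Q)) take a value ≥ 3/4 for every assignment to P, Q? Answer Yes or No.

Counterexample: take P = 0, Q = 0.
P ∧ Q = 0 ∧ 0 = 0
P ∧ Q = 0 ∧ 0 = 0
(P ∧ Q) ↔ (P ∧ Q) = 0 ↔ 0 = 1
Q ∧ P = 0 ∧ 0 = 0
((P ∧ Q) ↔ (P ∧ Q)) → (Q ∧ P) = 1 → 0 = 0
P → Q = 0 → 0 = 1
P → (P → Q) = 0 → 1 = 1
(((P ∧ Q) ↔ (P ∧ Q)) → (Q ∧ P)) ↔ (P → (P → Q)) = 0 ↔ 1 = 0
This gives 0, which is below 3/4.

No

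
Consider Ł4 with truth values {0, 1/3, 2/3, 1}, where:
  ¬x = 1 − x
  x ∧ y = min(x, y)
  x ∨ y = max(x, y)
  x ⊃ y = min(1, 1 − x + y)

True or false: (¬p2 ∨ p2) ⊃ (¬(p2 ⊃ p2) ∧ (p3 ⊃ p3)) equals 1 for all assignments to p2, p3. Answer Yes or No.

No

Counterexample: take p2 = 0, p3 = 0.
¬p2 = ¬0 = 1
¬p2 ∨ p2 = 1 ∨ 0 = 1
p2 ⊃ p2 = 0 ⊃ 0 = 1
¬(p2 ⊃ p2) = ¬1 = 0
p3 ⊃ p3 = 0 ⊃ 0 = 1
¬(p2 ⊃ p2) ∧ (p3 ⊃ p3) = 0 ∧ 1 = 0
(¬p2 ∨ p2) ⊃ (¬(p2 ⊃ p2) ∧ (p3 ⊃ p3)) = 1 ⊃ 0 = 0
This gives 0 ≠ 1.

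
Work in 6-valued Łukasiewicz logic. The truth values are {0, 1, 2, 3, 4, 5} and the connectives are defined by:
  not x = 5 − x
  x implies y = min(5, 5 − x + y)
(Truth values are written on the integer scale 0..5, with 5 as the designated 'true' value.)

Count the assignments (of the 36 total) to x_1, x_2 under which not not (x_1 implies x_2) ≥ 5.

21

value 5: 21 assignments (counts)
value 4: 5 assignments
value 3: 4 assignments
value 2: 3 assignments
value 1: 2 assignments
value 0: 1 assignment
So 21 of the 36 assignments meet the threshold.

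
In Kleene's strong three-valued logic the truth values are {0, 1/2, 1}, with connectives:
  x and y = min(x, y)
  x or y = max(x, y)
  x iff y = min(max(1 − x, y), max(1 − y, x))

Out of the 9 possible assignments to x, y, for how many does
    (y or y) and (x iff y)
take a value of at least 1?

1

x = 0, y = 0 ↦ 0  <
x = 0, y = 1/2 ↦ 1/2  <
x = 0, y = 1 ↦ 0  <
x = 1/2, y = 0 ↦ 0  <
x = 1/2, y = 1/2 ↦ 1/2  <
x = 1/2, y = 1 ↦ 1/2  <
x = 1, y = 0 ↦ 0  <
x = 1, y = 1/2 ↦ 1/2  <
x = 1, y = 1 ↦ 1  ≥
So 1 of the 9 assignments meets the threshold.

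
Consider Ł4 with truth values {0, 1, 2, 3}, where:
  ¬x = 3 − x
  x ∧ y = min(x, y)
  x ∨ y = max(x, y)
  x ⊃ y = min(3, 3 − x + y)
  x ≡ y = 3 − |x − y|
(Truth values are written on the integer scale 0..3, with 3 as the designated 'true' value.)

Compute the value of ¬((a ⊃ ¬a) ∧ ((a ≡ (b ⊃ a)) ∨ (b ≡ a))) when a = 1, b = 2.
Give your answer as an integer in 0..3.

¬a = ¬1 = 2
a ⊃ ¬a = 1 ⊃ 2 = 3
b ⊃ a = 2 ⊃ 1 = 2
a ≡ (b ⊃ a) = 1 ≡ 2 = 2
b ≡ a = 2 ≡ 1 = 2
(a ≡ (b ⊃ a)) ∨ (b ≡ a) = 2 ∨ 2 = 2
(a ⊃ ¬a) ∧ ((a ≡ (b ⊃ a)) ∨ (b ≡ a)) = 3 ∧ 2 = 2
¬((a ⊃ ¬a) ∧ ((a ≡ (b ⊃ a)) ∨ (b ≡ a))) = ¬2 = 1

1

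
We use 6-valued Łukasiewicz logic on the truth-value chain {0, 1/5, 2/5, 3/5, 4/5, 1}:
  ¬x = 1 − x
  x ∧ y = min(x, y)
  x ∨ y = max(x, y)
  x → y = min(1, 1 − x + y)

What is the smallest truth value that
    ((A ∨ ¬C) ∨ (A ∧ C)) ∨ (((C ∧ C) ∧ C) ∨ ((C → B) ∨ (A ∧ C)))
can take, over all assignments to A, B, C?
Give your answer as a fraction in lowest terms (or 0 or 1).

3/5

Take A = 0, B = 0, C = 2/5:
¬C = ¬2/5 = 3/5
A ∨ ¬C = 0 ∨ 3/5 = 3/5
A ∧ C = 0 ∧ 2/5 = 0
(A ∨ ¬C) ∨ (A ∧ C) = 3/5 ∨ 0 = 3/5
C ∧ C = 2/5 ∧ 2/5 = 2/5
(C ∧ C) ∧ C = 2/5 ∧ 2/5 = 2/5
C → B = 2/5 → 0 = 3/5
A ∧ C = 0 ∧ 2/5 = 0
(C → B) ∨ (A ∧ C) = 3/5 ∨ 0 = 3/5
((C ∧ C) ∧ C) ∨ ((C → B) ∨ (A ∧ C)) = 2/5 ∨ 3/5 = 3/5
((A ∨ ¬C) ∨ (A ∧ C)) ∨ (((C ∧ C) ∧ C) ∨ ((C → B) ∨ (A ∧ C))) = 3/5 ∨ 3/5 = 3/5
No assignment yields a value below 3/5, so this is the minimum.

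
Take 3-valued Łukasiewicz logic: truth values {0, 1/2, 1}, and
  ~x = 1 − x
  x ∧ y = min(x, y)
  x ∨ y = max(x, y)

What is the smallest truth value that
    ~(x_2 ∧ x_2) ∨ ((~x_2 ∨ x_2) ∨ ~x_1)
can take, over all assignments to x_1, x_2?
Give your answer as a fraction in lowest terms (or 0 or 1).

1/2

Take x_1 = 1/2, x_2 = 1/2:
x_2 ∧ x_2 = 1/2 ∧ 1/2 = 1/2
~(x_2 ∧ x_2) = ~1/2 = 1/2
~x_2 = ~1/2 = 1/2
~x_2 ∨ x_2 = 1/2 ∨ 1/2 = 1/2
~x_1 = ~1/2 = 1/2
(~x_2 ∨ x_2) ∨ ~x_1 = 1/2 ∨ 1/2 = 1/2
~(x_2 ∧ x_2) ∨ ((~x_2 ∨ x_2) ∨ ~x_1) = 1/2 ∨ 1/2 = 1/2
No assignment yields a value below 1/2, so this is the minimum.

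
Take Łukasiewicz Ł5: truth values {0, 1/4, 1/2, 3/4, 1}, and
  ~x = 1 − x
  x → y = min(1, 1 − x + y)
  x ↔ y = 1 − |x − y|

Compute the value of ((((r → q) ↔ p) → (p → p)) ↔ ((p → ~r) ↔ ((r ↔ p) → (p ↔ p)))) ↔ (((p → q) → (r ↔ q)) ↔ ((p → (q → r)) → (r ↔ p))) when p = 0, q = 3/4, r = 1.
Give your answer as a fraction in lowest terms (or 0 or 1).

1/4

r → q = 1 → 3/4 = 3/4
(r → q) ↔ p = 3/4 ↔ 0 = 1/4
p → p = 0 → 0 = 1
((r → q) ↔ p) → (p → p) = 1/4 → 1 = 1
~r = ~1 = 0
p → ~r = 0 → 0 = 1
r ↔ p = 1 ↔ 0 = 0
p ↔ p = 0 ↔ 0 = 1
(r ↔ p) → (p ↔ p) = 0 → 1 = 1
(p → ~r) ↔ ((r ↔ p) → (p ↔ p)) = 1 ↔ 1 = 1
(((r → q) ↔ p) → (p → p)) ↔ ((p → ~r) ↔ ((r ↔ p) → (p ↔ p))) = 1 ↔ 1 = 1
p → q = 0 → 3/4 = 1
r ↔ q = 1 ↔ 3/4 = 3/4
(p → q) → (r ↔ q) = 1 → 3/4 = 3/4
q → r = 3/4 → 1 = 1
p → (q → r) = 0 → 1 = 1
r ↔ p = 1 ↔ 0 = 0
(p → (q → r)) → (r ↔ p) = 1 → 0 = 0
((p → q) → (r ↔ q)) ↔ ((p → (q → r)) → (r ↔ p)) = 3/4 ↔ 0 = 1/4
((((r → q) ↔ p) → (p → p)) ↔ ((p → ~r) ↔ ((r ↔ p) → (p ↔ p)))) ↔ (((p → q) → (r ↔ q)) ↔ ((p → (q → r)) → (r ↔ p))) = 1 ↔ 1/4 = 1/4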